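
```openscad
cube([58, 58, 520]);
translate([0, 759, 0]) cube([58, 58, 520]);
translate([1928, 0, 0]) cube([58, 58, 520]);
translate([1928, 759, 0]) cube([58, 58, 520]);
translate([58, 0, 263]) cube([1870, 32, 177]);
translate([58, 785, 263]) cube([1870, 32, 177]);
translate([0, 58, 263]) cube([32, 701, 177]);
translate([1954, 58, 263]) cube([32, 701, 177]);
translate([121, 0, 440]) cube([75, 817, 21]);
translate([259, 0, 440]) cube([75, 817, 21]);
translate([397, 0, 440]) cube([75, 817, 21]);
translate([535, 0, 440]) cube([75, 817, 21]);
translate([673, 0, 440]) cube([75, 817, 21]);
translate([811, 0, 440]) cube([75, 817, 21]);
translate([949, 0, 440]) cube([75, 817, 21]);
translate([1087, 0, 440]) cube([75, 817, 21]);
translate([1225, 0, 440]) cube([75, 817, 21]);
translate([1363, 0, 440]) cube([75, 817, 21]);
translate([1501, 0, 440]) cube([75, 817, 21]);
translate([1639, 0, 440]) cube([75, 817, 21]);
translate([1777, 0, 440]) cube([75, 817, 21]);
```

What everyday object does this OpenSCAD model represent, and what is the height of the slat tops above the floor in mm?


A bed frame. The slat-top height is 461 mm.

Four posts, four rails, and a row of slats — a bed frame. Slats sit on the rails at z = 263 + 177 = 440; with slat thickness 21, the top is 461 mm.


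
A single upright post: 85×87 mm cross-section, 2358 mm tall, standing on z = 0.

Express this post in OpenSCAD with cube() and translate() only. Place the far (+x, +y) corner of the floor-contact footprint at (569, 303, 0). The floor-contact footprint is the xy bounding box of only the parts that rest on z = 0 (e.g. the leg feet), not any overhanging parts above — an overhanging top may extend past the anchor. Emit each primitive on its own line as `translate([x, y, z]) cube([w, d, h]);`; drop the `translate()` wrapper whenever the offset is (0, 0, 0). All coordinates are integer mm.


translate([484, 216, 0]) cube([85, 87, 2358]);


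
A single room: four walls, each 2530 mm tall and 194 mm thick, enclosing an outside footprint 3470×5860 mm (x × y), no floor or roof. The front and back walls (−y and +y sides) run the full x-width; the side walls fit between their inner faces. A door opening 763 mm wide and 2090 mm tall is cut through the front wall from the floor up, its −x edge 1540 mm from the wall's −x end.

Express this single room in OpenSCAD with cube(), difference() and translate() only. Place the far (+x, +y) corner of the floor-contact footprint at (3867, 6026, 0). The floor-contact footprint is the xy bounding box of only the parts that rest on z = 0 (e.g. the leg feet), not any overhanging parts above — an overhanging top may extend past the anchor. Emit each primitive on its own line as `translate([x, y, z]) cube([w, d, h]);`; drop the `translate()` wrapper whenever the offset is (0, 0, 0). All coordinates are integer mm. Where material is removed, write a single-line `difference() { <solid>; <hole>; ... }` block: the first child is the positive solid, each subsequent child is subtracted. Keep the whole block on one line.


difference() { translate([397, 166, 0]) cube([3470, 194, 2530]); translate([1937, 166, 0]) cube([763, 194, 2090]); }
translate([397, 5832, 0]) cube([3470, 194, 2530]);
translate([397, 360, 0]) cube([194, 5472, 2530]);
translate([3673, 360, 0]) cube([194, 5472, 2530]);


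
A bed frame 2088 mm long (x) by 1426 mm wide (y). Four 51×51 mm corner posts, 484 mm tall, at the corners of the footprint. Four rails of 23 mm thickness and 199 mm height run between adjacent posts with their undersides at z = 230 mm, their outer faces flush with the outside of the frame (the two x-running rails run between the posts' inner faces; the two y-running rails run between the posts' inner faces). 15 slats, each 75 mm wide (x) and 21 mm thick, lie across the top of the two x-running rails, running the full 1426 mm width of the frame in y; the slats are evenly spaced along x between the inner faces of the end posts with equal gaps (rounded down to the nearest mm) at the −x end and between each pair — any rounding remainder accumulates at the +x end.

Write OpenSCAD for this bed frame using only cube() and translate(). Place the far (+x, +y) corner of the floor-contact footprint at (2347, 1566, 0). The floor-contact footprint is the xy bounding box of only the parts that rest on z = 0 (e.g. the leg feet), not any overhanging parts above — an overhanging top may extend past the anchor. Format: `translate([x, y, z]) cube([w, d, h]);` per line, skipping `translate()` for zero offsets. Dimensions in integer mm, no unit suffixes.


// slat z = rail_z + rail_h = 230 + 199 = 429
// slat gap = ⌊(1986 − 15·75) / 16⌋ = 53
translate([259, 140, 0]) cube([51, 51, 484]);
translate([259, 1515, 0]) cube([51, 51, 484]);
translate([2296, 140, 0]) cube([51, 51, 484]);
translate([2296, 1515, 0]) cube([51, 51, 484]);
translate([310, 140, 230]) cube([1986, 23, 199]);
translate([310, 1543, 230]) cube([1986, 23, 199]);
translate([259, 191, 230]) cube([23, 1324, 199]);
translate([2324, 191, 230]) cube([23, 1324, 199]);
translate([363, 140, 429]) cube([75, 1426, 21]);
translate([491, 140, 429]) cube([75, 1426, 21]);
translate([619, 140, 429]) cube([75, 1426, 21]);
translate([747, 140, 429]) cube([75, 1426, 21]);
translate([875, 140, 429]) cube([75, 1426, 21]);
translate([1003, 140, 429]) cube([75, 1426, 21]);
translate([1131, 140, 429]) cube([75, 1426, 21]);
translate([1259, 140, 429]) cube([75, 1426, 21]);
translate([1387, 140, 429]) cube([75, 1426, 21]);
translate([1515, 140, 429]) cube([75, 1426, 21]);
translate([1643, 140, 429]) cube([75, 1426, 21]);
translate([1771, 140, 429]) cube([75, 1426, 21]);
translate([1899, 140, 429]) cube([75, 1426, 21]);
translate([2027, 140, 429]) cube([75, 1426, 21]);
translate([2155, 140, 429]) cube([75, 1426, 21]);


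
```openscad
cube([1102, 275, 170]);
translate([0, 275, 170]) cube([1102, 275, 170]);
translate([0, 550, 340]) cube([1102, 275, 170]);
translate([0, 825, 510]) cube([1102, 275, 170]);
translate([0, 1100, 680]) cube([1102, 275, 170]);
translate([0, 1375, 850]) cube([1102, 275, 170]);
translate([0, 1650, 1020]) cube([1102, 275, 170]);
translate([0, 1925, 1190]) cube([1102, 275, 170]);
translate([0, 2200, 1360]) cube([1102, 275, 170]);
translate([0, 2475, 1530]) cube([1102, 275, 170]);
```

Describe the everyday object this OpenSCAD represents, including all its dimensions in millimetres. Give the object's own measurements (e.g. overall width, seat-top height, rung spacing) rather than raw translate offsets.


A straight staircase of 10 solid steps. Each step is 1102 mm wide (x), 275 mm deep (y, the going) and 170 mm tall (the rise). The first step rests on the floor; each subsequent step sits one going further in +y and one rise higher in +z, directly behind and above the previous step with no overlap.


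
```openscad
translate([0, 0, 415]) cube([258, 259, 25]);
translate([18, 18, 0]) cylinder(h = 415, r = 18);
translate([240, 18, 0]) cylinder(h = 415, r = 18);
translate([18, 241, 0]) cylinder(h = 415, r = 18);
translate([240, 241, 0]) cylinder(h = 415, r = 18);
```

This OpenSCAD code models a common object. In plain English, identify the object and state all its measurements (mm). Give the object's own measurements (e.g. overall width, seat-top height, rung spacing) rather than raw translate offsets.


A simple wooden stool: a rectangular seat 258 mm (x) by 259 mm (y), 25 mm thick, top face at z = 440 mm, on four round legs, each 36 mm in diameter. The legs rest on z = 0, each leg's axis is inset half a diameter from the nearest pair of seat edges (so the leg's bounding box is flush with the corner).


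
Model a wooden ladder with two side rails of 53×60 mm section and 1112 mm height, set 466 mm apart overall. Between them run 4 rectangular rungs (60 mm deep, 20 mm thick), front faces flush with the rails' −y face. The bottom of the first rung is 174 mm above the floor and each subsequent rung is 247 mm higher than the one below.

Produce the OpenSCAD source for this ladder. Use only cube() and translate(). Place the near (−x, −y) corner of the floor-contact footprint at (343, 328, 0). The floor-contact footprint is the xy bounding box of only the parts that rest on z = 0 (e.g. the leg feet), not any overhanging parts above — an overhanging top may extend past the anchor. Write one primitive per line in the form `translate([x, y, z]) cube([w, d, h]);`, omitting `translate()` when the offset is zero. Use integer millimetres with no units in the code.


// rung span = 466 - 2*53 = 360
// rung[k] z = 174 + k*247
translate([343, 328, 0]) cube([53, 60, 1112]);
translate([756, 328, 0]) cube([53, 60, 1112]);
translate([396, 328, 174]) cube([360, 60, 20]);
translate([396, 328, 421]) cube([360, 60, 20]);
translate([396, 328, 668]) cube([360, 60, 20]);
translate([396, 328, 915]) cube([360, 60, 20]);


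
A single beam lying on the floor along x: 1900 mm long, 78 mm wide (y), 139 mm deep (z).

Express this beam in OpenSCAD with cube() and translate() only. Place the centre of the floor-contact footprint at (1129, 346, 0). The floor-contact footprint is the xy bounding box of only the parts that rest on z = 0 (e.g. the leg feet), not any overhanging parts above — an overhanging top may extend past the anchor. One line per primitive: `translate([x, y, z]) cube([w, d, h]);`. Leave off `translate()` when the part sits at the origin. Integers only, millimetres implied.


translate([179, 307, 0]) cube([1900, 78, 139]);


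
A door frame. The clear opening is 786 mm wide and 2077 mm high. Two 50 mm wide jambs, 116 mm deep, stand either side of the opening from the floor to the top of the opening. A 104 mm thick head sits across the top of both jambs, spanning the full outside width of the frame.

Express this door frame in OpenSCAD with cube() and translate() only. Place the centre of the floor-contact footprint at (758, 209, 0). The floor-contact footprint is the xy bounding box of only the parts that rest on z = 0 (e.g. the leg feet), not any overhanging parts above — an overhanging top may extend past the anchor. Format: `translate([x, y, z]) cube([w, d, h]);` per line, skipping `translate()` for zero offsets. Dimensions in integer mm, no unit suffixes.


translate([315, 151, 0]) cube([50, 116, 2077]);
translate([1151, 151, 0]) cube([50, 116, 2077]);
translate([315, 151, 2077]) cube([886, 116, 104]);


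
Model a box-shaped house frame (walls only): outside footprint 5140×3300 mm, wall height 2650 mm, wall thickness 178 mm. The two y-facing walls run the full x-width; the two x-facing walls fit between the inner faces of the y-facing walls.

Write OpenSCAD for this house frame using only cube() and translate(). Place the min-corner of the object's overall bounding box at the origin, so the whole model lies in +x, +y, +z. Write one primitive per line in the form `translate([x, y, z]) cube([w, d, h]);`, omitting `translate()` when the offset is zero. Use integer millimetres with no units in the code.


cube([5140, 178, 2650]);
translate([0, 3122, 0]) cube([5140, 178, 2650]);
translate([0, 178, 0]) cube([178, 2944, 2650]);
translate([4962, 178, 0]) cube([178, 2944, 2650]);


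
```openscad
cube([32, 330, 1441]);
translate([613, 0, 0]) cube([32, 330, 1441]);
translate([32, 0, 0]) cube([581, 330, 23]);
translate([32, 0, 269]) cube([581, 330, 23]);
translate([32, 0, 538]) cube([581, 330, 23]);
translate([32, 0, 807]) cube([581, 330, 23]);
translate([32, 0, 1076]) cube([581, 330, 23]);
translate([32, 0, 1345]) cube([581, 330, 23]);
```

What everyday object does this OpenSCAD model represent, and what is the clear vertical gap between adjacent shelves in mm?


A bookshelf. The clear shelf gap is 246 mm.

Two tall side panels with 6 horizontal boards between them — a bookshelf. The first two shelf undersides are at z = 0 and z = 269; with shelf thickness 23, the clear gap is 269 − 0 − 23 = 246 mm.


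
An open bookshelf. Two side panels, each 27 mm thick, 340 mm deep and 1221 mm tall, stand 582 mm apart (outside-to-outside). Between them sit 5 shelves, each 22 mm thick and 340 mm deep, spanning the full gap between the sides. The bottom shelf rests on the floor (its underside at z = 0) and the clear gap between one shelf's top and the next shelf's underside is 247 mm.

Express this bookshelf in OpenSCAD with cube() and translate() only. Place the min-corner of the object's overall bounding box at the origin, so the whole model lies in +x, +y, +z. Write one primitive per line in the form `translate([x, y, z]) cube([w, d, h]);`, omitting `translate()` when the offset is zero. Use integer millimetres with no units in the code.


cube([27, 340, 1221]);
translate([555, 0, 0]) cube([27, 340, 1221]);
translate([27, 0, 0]) cube([528, 340, 22]);
translate([27, 0, 269]) cube([528, 340, 22]);
translate([27, 0, 538]) cube([528, 340, 22]);
translate([27, 0, 807]) cube([528, 340, 22]);
translate([27, 0, 1076]) cube([528, 340, 22]);


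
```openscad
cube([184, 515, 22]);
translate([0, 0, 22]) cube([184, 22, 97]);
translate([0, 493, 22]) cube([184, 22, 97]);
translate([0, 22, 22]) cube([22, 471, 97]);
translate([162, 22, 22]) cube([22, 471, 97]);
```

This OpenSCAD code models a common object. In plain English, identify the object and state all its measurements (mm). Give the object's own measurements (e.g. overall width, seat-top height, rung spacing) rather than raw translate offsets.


An open-topped rectangular box: outside dimensions 184×515×119 mm, with a uniform wall and base thickness of 22 mm. The base is a full 184×515 slab on the floor; four walls sit on top of the base. The front and back walls (the −y and +y sides) span the full width; the two side walls fit between them.


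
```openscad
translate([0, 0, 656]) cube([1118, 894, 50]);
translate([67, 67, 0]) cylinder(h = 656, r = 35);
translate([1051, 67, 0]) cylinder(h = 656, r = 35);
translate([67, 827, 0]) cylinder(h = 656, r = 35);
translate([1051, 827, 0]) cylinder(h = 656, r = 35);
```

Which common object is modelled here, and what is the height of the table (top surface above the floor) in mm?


A table. The table height is 706 mm.

A 1118×894×50 slab sits at z = 656 on four Ø70 mm round legs — a table. The top surface is at 656 + 50 = 706 mm.


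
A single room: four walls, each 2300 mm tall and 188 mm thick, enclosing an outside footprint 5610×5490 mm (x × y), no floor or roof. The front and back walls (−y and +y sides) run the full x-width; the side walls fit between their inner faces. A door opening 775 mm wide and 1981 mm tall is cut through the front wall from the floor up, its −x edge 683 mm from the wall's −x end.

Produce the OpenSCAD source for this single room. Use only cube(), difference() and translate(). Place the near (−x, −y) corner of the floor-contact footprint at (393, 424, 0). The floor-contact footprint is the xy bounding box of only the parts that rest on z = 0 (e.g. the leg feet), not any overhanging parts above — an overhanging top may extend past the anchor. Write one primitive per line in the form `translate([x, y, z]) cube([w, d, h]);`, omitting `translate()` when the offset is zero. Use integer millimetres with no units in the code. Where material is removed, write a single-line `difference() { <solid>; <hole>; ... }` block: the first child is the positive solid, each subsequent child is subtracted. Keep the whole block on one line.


difference() { translate([393, 424, 0]) cube([5610, 188, 2300]); translate([1076, 424, 0]) cube([775, 188, 1981]); }
translate([393, 5726, 0]) cube([5610, 188, 2300]);
translate([393, 612, 0]) cube([188, 5114, 2300]);
translate([5815, 612, 0]) cube([188, 5114, 2300]);


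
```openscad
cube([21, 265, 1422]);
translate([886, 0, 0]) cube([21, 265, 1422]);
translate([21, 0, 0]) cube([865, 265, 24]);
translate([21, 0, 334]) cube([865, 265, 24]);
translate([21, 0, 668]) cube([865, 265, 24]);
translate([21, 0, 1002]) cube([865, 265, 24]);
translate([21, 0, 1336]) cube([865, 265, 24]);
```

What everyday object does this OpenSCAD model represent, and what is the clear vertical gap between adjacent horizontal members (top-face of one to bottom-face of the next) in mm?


A bookshelf. The clear shelf gap is 310 mm.

Two tall side panels with 5 horizontal boards between them — a bookshelf. The first two shelf undersides are at z = 0 and z = 334; with shelf thickness 24, the clear gap is 334 − 0 − 24 = 310 mm.


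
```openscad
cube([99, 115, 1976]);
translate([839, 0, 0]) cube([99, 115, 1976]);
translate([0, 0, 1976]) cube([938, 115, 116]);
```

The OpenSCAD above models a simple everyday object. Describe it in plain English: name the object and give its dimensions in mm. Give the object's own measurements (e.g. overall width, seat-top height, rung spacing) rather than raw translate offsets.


A door frame. The clear opening is 740 mm wide and 1976 mm high. Two 99 mm wide jambs, 115 mm deep, stand either side of the opening from the floor to the top of the opening. A 116 mm thick head sits across the top of both jambs, spanning the full outside width of the frame.


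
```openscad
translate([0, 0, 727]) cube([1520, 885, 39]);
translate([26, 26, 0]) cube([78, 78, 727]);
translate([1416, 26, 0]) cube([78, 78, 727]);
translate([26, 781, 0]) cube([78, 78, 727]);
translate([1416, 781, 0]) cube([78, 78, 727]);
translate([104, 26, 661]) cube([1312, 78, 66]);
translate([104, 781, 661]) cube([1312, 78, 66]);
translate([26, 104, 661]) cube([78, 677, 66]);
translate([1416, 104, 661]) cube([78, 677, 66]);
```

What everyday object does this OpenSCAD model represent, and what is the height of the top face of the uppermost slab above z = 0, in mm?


A table. The table height is 766 mm.

A 1520×885×39 slab sits at z = 727 on four 78 mm square posts — a table. The top surface is at 727 + 39 = 766 mm.


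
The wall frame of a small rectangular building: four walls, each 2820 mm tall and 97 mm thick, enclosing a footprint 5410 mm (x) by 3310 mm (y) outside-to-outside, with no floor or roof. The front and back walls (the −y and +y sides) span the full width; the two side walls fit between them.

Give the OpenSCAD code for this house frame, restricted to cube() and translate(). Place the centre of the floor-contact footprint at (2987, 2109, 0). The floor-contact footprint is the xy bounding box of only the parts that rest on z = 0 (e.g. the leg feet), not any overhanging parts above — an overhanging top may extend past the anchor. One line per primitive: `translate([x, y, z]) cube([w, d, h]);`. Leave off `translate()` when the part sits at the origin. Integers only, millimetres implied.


translate([282, 454, 0]) cube([5410, 97, 2820]);
translate([282, 3667, 0]) cube([5410, 97, 2820]);
translate([282, 551, 0]) cube([97, 3116, 2820]);
translate([5595, 551, 0]) cube([97, 3116, 2820]);


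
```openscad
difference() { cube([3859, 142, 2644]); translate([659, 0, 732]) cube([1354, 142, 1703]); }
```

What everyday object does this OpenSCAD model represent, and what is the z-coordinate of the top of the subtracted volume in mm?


A wall with a window opening. The window head height is 2435 mm.

A wall with a rectangular opening subtracted — a window. Sill at z = 732, opening 1703 mm tall, so the head is at 732 + 1703 = 2435 mm.


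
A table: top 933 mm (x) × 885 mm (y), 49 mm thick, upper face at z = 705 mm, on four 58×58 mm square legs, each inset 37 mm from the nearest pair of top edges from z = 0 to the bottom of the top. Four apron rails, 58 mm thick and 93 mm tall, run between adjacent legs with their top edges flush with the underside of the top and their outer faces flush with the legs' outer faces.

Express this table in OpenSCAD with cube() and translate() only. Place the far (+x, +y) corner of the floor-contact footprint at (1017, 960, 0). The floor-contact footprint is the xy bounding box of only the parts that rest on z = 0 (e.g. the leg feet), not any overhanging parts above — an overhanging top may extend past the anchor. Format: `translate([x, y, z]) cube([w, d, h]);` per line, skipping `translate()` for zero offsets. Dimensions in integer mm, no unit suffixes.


translate([121, 112, 656]) cube([933, 885, 49]);
translate([158, 149, 0]) cube([58, 58, 656]);
translate([959, 149, 0]) cube([58, 58, 656]);
translate([158, 902, 0]) cube([58, 58, 656]);
translate([959, 902, 0]) cube([58, 58, 656]);
translate([216, 149, 563]) cube([743, 58, 93]);
translate([216, 902, 563]) cube([743, 58, 93]);
translate([158, 207, 563]) cube([58, 695, 93]);
translate([959, 207, 563]) cube([58, 695, 93]);


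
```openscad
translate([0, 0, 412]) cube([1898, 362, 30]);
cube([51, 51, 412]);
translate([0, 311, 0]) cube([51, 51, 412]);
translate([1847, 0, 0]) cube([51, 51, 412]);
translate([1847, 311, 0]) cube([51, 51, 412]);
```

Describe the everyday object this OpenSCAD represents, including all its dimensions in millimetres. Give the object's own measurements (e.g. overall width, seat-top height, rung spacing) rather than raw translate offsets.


A long wooden bench with a 1898 mm (x) × 362 mm (y) seat, 30 mm thick, its top surface 442 mm above the floor. Four 51 mm square legs at the seat corners, flush with the edges, run from z = 0 to the seat underside.


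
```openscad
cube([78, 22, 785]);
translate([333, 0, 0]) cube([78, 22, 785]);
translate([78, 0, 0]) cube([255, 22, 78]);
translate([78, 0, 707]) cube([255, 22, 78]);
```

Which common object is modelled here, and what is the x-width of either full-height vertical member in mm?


A picture frame. The border width is 78 mm.

Four thin pieces enclosing a rectangular opening — a picture frame. The two full-height stiles are 785 mm tall; the top rail sits at z = 707 and is 78 mm tall, so the border above the opening is 785 − 707 = 78 mm, matching the stile x-width.


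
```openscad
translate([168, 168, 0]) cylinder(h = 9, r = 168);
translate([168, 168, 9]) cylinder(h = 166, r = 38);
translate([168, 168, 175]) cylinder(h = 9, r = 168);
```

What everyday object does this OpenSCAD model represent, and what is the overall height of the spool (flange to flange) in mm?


A spool. The overall height is 184 mm.

Three coaxial cylinders, large–small–large — a spool. Two 9 mm flanges and a 166 mm core give 9 + 166 + 9 = 184 mm.


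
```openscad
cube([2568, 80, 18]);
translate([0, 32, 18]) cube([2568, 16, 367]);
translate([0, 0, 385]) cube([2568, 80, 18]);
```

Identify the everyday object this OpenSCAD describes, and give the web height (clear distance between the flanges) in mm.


An I-beam. The web height is 367 mm.

Two wide flanges with a thin centred web — an I-beam. Overall 403 mm minus two 18 mm flanges gives a web of 403 − 2·18 = 367 mm.


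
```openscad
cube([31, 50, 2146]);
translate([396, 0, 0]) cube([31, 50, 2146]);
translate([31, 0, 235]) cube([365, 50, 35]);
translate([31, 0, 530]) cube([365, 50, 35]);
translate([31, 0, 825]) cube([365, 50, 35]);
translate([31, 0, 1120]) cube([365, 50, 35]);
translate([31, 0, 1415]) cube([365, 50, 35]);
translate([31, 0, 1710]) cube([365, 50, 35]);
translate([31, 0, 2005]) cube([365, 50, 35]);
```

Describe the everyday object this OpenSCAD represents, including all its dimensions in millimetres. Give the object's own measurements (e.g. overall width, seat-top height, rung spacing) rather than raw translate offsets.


A straight ladder. Two 31×50 mm vertical rails, 2146 mm tall, stand 427 mm apart (outside-to-outside) with their front faces coplanar on the −y side. 7 rungs, each 50 mm deep and 35 mm tall, span between the inner faces of the rails, front faces flush with the rails. The lowest rung's underside is at z = 235 mm and rungs are spaced 295 mm apart (underside to underside).


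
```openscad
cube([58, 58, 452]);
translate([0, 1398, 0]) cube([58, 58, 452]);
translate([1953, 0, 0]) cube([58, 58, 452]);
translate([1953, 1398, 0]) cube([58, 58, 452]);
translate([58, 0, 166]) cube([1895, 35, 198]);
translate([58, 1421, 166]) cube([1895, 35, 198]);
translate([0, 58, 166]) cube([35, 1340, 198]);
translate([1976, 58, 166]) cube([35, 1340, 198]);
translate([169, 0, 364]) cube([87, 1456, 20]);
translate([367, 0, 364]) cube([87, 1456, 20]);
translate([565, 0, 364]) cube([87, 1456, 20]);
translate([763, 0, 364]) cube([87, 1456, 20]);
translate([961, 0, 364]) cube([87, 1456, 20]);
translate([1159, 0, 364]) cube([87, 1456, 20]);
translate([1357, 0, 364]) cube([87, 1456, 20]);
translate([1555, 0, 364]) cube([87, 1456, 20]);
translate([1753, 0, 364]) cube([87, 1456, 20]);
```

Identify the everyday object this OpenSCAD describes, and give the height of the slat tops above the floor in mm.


A bed frame. The slat-top height is 384 mm.

Four posts, four rails, and a row of slats — a bed frame. Slats sit on the rails at z = 166 + 198 = 364; with slat thickness 20, the top is 384 mm.


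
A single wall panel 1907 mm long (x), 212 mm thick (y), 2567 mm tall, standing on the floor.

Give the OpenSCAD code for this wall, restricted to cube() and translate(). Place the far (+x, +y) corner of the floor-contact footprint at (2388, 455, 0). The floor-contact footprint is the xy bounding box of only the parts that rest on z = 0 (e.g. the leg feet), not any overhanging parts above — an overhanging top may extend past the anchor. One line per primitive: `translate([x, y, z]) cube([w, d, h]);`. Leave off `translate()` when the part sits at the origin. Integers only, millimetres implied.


translate([481, 243, 0]) cube([1907, 212, 2567]);


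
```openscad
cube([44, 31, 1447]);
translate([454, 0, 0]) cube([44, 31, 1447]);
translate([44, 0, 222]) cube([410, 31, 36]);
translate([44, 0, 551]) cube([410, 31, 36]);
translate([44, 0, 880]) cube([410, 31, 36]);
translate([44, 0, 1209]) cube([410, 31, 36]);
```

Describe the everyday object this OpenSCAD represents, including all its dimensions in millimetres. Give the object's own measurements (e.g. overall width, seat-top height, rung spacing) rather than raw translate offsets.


A straight ladder. Two 44×31 mm vertical rails, 1447 mm tall, stand 498 mm apart (outside-to-outside) with their front faces coplanar on the −y side. 4 rungs, each 31 mm deep and 36 mm tall, span between the inner faces of the rails, front faces flush with the rails. The lowest rung's underside is at z = 222 mm and rungs are spaced 329 mm apart (underside to underside).


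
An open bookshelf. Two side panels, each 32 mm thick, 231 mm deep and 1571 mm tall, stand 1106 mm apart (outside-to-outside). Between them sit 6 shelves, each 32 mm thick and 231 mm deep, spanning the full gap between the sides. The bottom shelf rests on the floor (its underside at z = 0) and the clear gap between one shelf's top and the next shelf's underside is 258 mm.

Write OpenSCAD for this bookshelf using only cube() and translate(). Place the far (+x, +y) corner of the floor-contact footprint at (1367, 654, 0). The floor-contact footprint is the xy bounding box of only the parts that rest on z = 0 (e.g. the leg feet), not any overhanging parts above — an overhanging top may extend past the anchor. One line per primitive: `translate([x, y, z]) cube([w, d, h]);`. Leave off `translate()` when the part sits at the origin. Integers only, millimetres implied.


translate([261, 423, 0]) cube([32, 231, 1571]);
translate([1335, 423, 0]) cube([32, 231, 1571]);
translate([293, 423, 0]) cube([1042, 231, 32]);
translate([293, 423, 290]) cube([1042, 231, 32]);
translate([293, 423, 580]) cube([1042, 231, 32]);
translate([293, 423, 870]) cube([1042, 231, 32]);
translate([293, 423, 1160]) cube([1042, 231, 32]);
translate([293, 423, 1450]) cube([1042, 231, 32]);


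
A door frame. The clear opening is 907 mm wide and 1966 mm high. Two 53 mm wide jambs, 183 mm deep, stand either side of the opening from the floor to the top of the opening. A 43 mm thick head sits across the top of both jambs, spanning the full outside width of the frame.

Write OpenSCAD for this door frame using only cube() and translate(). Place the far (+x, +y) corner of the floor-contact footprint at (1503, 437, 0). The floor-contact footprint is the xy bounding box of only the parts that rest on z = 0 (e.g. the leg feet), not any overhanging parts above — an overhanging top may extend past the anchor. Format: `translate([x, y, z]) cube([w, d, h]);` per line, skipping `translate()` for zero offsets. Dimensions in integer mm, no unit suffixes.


translate([490, 254, 0]) cube([53, 183, 1966]);
translate([1450, 254, 0]) cube([53, 183, 1966]);
translate([490, 254, 1966]) cube([1013, 183, 43]);


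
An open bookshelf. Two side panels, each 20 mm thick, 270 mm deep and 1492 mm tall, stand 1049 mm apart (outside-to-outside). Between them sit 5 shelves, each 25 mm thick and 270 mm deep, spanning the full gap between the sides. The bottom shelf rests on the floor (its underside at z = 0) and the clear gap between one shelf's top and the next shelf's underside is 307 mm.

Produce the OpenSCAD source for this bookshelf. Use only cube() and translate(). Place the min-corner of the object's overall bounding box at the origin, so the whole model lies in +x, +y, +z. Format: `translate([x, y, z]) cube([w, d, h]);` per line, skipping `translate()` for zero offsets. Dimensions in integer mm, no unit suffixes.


cube([20, 270, 1492]);
translate([1029, 0, 0]) cube([20, 270, 1492]);
translate([20, 0, 0]) cube([1009, 270, 25]);
translate([20, 0, 332]) cube([1009, 270, 25]);
translate([20, 0, 664]) cube([1009, 270, 25]);
translate([20, 0, 996]) cube([1009, 270, 25]);
translate([20, 0, 1328]) cube([1009, 270, 25]);


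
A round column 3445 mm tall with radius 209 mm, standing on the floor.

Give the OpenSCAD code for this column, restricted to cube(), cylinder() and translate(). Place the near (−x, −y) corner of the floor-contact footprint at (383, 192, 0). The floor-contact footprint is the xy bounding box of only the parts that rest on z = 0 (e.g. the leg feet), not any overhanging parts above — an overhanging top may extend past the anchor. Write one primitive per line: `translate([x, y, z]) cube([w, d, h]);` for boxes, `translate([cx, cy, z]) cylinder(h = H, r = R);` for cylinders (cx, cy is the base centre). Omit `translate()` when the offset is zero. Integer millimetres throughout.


translate([592, 401, 0]) cylinder(h = 3445, r = 209);


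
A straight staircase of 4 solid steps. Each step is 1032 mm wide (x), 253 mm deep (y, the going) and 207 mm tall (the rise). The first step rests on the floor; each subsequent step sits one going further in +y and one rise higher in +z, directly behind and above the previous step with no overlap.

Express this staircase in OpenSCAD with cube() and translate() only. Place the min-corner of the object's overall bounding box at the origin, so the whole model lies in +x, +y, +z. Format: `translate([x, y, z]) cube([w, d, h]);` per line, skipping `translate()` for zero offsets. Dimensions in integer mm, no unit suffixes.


cube([1032, 253, 207]);
translate([0, 253, 207]) cube([1032, 253, 207]);
translate([0, 506, 414]) cube([1032, 253, 207]);
translate([0, 759, 621]) cube([1032, 253, 207]);


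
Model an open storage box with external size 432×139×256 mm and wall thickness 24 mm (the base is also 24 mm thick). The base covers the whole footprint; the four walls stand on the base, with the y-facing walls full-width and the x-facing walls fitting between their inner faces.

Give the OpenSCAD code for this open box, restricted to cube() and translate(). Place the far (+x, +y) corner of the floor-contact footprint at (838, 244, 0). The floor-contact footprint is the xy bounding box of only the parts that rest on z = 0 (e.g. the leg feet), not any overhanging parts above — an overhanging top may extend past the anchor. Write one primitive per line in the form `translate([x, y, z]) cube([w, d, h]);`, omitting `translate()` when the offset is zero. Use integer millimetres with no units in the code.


translate([406, 105, 0]) cube([432, 139, 24]);
translate([406, 105, 24]) cube([432, 24, 232]);
translate([406, 220, 24]) cube([432, 24, 232]);
translate([406, 129, 24]) cube([24, 91, 232]);
translate([814, 129, 24]) cube([24, 91, 232]);


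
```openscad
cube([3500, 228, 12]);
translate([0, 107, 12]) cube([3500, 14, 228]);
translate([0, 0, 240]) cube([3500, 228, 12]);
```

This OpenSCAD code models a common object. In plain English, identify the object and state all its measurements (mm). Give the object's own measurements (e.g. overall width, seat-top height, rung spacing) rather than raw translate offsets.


An I-beam lying along x, 3500 mm long. Overall section height 252 mm. Two flanges 228 mm wide (y) and 12 mm thick, one on the floor and one at the top; a web 14 mm thick runs between them, centred on the flange width.


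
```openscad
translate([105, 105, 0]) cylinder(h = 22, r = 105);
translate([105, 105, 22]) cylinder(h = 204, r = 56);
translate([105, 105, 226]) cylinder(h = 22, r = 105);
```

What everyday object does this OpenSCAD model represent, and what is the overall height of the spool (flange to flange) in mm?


A spool. The overall height is 248 mm.

Three coaxial cylinders, large–small–large — a spool. Two 22 mm flanges and a 204 mm core give 22 + 204 + 22 = 248 mm.


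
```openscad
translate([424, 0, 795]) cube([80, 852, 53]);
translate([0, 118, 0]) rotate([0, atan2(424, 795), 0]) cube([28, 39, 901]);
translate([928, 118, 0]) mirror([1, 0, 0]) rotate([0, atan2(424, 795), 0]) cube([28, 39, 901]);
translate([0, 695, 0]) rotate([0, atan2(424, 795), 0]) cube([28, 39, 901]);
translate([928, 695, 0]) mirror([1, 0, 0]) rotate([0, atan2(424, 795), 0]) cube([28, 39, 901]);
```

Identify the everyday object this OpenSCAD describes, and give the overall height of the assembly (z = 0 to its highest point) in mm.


A sawhorse. The overall height is 848 mm.

A beam across two mirrored pairs of raked legs — a sawhorse. The beam's underside is at z = 795 (matching the legs' vertical rise in atan2(424, 795)) and the beam is 53 mm tall, so its top is at 795 + 53 = 848 mm. The raked legs top out at the beam's underside, so that is the highest point.


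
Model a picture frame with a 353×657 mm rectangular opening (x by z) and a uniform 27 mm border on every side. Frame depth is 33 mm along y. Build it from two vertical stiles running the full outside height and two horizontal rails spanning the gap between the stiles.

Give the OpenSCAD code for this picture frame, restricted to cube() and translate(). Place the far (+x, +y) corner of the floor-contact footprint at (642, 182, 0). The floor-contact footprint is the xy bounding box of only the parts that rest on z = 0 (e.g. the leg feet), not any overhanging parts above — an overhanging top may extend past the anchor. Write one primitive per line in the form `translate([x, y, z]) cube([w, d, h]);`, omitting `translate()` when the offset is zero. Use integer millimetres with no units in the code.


translate([235, 149, 0]) cube([27, 33, 711]);
translate([615, 149, 0]) cube([27, 33, 711]);
translate([262, 149, 0]) cube([353, 33, 27]);
translate([262, 149, 684]) cube([353, 33, 27]);


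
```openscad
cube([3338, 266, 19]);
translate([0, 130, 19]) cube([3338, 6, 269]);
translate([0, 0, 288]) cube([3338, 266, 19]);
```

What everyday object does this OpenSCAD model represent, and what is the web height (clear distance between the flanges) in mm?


An I-beam. The web height is 269 mm.

Two wide flanges with a thin centred web — an I-beam. Overall 307 mm minus two 19 mm flanges gives a web of 307 − 2·19 = 269 mm.


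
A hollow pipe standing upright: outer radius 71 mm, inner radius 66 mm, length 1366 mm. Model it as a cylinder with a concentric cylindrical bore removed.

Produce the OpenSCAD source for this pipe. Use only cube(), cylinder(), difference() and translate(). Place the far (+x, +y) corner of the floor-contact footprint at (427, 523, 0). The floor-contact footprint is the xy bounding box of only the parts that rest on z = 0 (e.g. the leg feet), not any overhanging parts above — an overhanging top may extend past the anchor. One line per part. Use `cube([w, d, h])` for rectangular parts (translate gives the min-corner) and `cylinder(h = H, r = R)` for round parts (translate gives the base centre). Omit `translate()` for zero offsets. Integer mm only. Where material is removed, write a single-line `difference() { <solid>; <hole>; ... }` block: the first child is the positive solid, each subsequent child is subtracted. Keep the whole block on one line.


difference() { translate([356, 452, 0]) cylinder(h = 1366, r = 71); translate([356, 452, 0]) cylinder(h = 1366, r = 66); }


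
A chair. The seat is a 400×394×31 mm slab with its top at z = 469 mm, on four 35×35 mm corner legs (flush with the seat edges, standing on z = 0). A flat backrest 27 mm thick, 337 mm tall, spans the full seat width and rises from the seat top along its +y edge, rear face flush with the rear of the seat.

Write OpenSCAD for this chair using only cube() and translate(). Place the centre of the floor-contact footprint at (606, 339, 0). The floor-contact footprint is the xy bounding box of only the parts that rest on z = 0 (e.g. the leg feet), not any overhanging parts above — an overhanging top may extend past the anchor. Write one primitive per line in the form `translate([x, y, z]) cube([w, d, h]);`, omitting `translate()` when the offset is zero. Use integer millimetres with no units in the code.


translate([406, 142, 438]) cube([400, 394, 31]);
translate([406, 142, 0]) cube([35, 35, 438]);
translate([771, 142, 0]) cube([35, 35, 438]);
translate([406, 501, 0]) cube([35, 35, 438]);
translate([771, 501, 0]) cube([35, 35, 438]);
translate([406, 509, 469]) cube([400, 27, 337]);


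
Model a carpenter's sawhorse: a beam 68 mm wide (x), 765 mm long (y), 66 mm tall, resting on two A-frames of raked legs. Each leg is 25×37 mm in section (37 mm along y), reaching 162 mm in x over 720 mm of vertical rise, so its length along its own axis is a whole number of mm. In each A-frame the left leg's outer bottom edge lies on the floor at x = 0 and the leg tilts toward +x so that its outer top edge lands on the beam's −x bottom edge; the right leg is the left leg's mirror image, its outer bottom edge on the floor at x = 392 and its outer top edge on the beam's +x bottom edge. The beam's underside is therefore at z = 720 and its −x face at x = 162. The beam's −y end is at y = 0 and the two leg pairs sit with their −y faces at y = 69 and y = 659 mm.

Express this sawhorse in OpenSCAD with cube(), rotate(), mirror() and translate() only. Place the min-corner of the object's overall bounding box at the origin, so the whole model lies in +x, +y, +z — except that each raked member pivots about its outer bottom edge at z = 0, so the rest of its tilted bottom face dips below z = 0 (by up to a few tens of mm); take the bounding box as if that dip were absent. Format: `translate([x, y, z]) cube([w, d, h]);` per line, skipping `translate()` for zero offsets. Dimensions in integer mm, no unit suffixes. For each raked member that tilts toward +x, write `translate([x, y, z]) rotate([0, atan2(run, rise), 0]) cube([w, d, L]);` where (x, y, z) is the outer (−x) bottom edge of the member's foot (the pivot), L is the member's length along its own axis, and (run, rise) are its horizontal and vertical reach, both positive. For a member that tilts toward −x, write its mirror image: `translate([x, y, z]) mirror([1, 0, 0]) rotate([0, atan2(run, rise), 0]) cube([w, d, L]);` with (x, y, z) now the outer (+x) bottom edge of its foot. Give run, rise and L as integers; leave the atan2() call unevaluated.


// leg length = √(162² + 720²) = 738
// right-leg outer foot x = 2·162 + 68 = 392
// beam min-corner = (162, 0, 720)
translate([162, 0, 720]) cube([68, 765, 66]);
translate([0, 69, 0]) rotate([0, atan2(162, 720), 0]) cube([25, 37, 738]);
translate([392, 69, 0]) mirror([1, 0, 0]) rotate([0, atan2(162, 720), 0]) cube([25, 37, 738]);
translate([0, 659, 0]) rotate([0, atan2(162, 720), 0]) cube([25, 37, 738]);
translate([392, 659, 0]) mirror([1, 0, 0]) rotate([0, atan2(162, 720), 0]) cube([25, 37, 738]);


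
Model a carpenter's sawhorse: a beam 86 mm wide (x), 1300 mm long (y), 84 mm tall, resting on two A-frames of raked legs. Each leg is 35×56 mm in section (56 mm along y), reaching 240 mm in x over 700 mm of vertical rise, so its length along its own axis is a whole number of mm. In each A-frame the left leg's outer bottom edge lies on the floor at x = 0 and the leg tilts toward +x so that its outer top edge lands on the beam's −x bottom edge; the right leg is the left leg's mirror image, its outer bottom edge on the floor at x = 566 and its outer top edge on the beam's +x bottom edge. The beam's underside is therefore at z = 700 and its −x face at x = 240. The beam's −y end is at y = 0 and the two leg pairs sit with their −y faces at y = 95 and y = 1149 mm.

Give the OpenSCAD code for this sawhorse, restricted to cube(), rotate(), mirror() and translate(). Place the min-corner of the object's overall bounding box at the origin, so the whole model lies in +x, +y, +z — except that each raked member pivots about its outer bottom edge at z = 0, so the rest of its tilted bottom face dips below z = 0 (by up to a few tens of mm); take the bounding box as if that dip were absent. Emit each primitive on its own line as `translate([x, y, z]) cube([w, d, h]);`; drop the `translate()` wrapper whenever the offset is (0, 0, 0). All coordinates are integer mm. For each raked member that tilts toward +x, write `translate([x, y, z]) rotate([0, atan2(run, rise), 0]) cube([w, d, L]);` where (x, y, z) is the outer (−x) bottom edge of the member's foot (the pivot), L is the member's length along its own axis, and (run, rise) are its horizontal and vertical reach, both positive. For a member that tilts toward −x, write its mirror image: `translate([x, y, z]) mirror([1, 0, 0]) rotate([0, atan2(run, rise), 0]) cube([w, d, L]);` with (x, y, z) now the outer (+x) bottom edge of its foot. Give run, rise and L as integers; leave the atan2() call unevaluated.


translate([240, 0, 700]) cube([86, 1300, 84]);
translate([0, 95, 0]) rotate([0, atan2(240, 700), 0]) cube([35, 56, 740]);
translate([566, 95, 0]) mirror([1, 0, 0]) rotate([0, atan2(240, 700), 0]) cube([35, 56, 740]);
translate([0, 1149, 0]) rotate([0, atan2(240, 700), 0]) cube([35, 56, 740]);
translate([566, 1149, 0]) mirror([1, 0, 0]) rotate([0, atan2(240, 700), 0]) cube([35, 56, 740]);
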